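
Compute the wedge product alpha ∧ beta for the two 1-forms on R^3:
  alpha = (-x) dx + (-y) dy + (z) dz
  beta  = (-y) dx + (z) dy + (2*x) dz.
alpha ∧ beta = (-x*z - y^2) dx ∧ dy + (-2*x^2 + y*z) dx ∧ dz + (-2*x*y - z^2) dy ∧ dz

Distribute the wedge, using dx_i ∧ dx_j = -dx_j ∧ dx_i and dx_i ∧ dx_i = 0. For each pair (i, j) with i < j, the coefficient of dx_i ∧ dx_j in alpha ∧ beta is (alpha_i * beta_j - alpha_j * beta_i). Collecting: alpha ∧ beta = (-x*z - y^2) dx ∧ dy + (-2*x^2 + y*z) dx ∧ dz + (-2*x*y - z^2) dy ∧ dz.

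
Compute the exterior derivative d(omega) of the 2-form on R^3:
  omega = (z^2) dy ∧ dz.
d(omega) = 0

For a 2-form omega = sum_{i<j} g_{ij} dx_i ∧ dx_j, the exterior derivative is
  d(omega) = sum_{i<j} d(g_{ij}) ∧ dx_i ∧ dx_j = sum_{i<j, k} (∂g_{ij}/∂x_k) dx_k ∧ dx_i ∧ dx_j.
Expand each term, using dx_k ∧ dx_i ∧ dx_j = sgn(permutation) dx_{(a)} ∧ dx_{(b)} ∧ dx_{(c)} with (a < b < c) sorted:

Collecting like 3-forms: d(omega) = 0.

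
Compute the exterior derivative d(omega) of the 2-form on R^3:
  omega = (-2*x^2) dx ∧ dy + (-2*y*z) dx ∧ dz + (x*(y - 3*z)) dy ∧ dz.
d(omega) = (y - z) dx ∧ dy ∧ dz

For a 2-form omega = sum_{i<j} g_{ij} dx_i ∧ dx_j, the exterior derivative is
  d(omega) = sum_{i<j} d(g_{ij}) ∧ dx_i ∧ dx_j = sum_{i<j, k} (∂g_{ij}/∂x_k) dx_k ∧ dx_i ∧ dx_j.
Expand each term, using dx_k ∧ dx_i ∧ dx_j = sgn(permutation) dx_{(a)} ∧ dx_{(b)} ∧ dx_{(c)} with (a < b < c) sorted:
  d(-2*y*z) includes (∂/∂y)(-2*y*z) dy = (-2*z) dy, which multiplied by dx ∧ dz gives (2*z) dx ∧ dy ∧ dz
  d(x*(y - 3*z)) includes (∂/∂x)(x*(y - 3*z)) dx = (y - 3*z) dx, which multiplied by dy ∧ dz gives (y - 3*z) dx ∧ dy ∧ dz
Collecting like 3-forms: d(omega) = (y - z) dx ∧ dy ∧ dz.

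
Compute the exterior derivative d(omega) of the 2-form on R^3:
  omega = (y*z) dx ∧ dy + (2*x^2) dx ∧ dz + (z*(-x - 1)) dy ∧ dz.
d(omega) = (y - z) dx ∧ dy ∧ dz

For a 2-form omega = sum_{i<j} g_{ij} dx_i ∧ dx_j, the exterior derivative is
  d(omega) = sum_{i<j} d(g_{ij}) ∧ dx_i ∧ dx_j = sum_{i<j, k} (∂g_{ij}/∂x_k) dx_k ∧ dx_i ∧ dx_j.
Expand each term, using dx_k ∧ dx_i ∧ dx_j = sgn(permutation) dx_{(a)} ∧ dx_{(b)} ∧ dx_{(c)} with (a < b < c) sorted:
  d(y*z) includes (∂/∂z)(y*z) dz = (y) dz, which multiplied by dx ∧ dy gives (y) dx ∧ dy ∧ dz
  d(z*(-x - 1)) includes (∂/∂x)(z*(-x - 1)) dx = (-z) dx, which multiplied by dy ∧ dz gives (-z) dx ∧ dy ∧ dz
Collecting like 3-forms: d(omega) = (y - z) dx ∧ dy ∧ dz.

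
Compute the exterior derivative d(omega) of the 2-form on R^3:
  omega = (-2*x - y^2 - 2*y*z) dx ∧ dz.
d(omega) = (2*y + 2*z) dx ∧ dy ∧ dz

For a 2-form omega = sum_{i<j} g_{ij} dx_i ∧ dx_j, the exterior derivative is
  d(omega) = sum_{i<j} d(g_{ij}) ∧ dx_i ∧ dx_j = sum_{i<j, k} (∂g_{ij}/∂x_k) dx_k ∧ dx_i ∧ dx_j.
Expand each term, using dx_k ∧ dx_i ∧ dx_j = sgn(permutation) dx_{(a)} ∧ dx_{(b)} ∧ dx_{(c)} with (a < b < c) sorted:
  d(-2*x - y^2 - 2*y*z) includes (∂/∂y)(-2*x - y^2 - 2*y*z) dy = (-2*y - 2*z) dy, which multiplied by dx ∧ dz gives (2*y + 2*z) dx ∧ dy ∧ dz
Collecting like 3-forms: d(omega) = (2*y + 2*z) dx ∧ dy ∧ dz.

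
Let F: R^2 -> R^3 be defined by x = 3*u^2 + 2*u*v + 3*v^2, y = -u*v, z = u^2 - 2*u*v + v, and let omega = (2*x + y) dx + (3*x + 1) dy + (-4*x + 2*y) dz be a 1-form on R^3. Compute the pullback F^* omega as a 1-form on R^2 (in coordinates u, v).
F^* omega = (12*u^3 + 25*u^2*v + 32*u*v^2 + 27*v^3 - v) du + (27*u^3 + 56*u^2*v - 12*u^2 + 45*u*v^2 - 10*u*v - u + 36*v^3 - 12*v^2) dv

Using F^*(f dg) = (f ∘ F) d(g ∘ F), substitute each coordinate x_i by F_i(u, v) in f_i, and replace dx_i by d F_i = (∂F_i/∂u) du + (∂F_i/∂v) dv.
  For the x component: f_1(F) = 6*u^2 + 3*u*v + 6*v^2; d F_1 = (6*u + 2*v) du + (2*u + 6*v) dv
  For the y component: f_2(F) = 9*u^2 + 6*u*v + 9*v^2 + 1; d F_2 = (-v) du + (-u) dv
  For the z component: f_3(F) = -12*u^2 - 10*u*v - 12*v^2; d F_3 = (2*u - 2*v) du + (1 - 2*u) dv
Combining and collecting du, dv coefficients:
  coeff of du: 12*u^3 + 25*u^2*v + 32*u*v^2 + 27*v^3 - v
  coeff of dv: 27*u^3 + 56*u^2*v - 12*u^2 + 45*u*v^2 - 10*u*v - u + 36*v^3 - 12*v^2
F^* omega = (12*u^3 + 25*u^2*v + 32*u*v^2 + 27*v^3 - v) du + (27*u^3 + 56*u^2*v - 12*u^2 + 45*u*v^2 - 10*u*v - u + 36*v^3 - 12*v^2) dv.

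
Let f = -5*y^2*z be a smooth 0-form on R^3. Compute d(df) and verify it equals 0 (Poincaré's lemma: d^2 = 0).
d(df) = 0

Step 1: df = sum_i (∂f/∂x_i) dx_i = (0) dx + (-10*y*z) dy + (-5*y^2) dz.
Step 2: Apply d again. Using the 1-form formula, the coefficient of dx ∧ dy in d(df) is ∂^2 f/∂x ∂y - ∂^2 f/∂y ∂x = (0) - (0) = 0 (equality of mixed partials for smooth f).
Similarly for dx ∧ dz and dy ∧ dz — all coefficients vanish. So d(df) = 0.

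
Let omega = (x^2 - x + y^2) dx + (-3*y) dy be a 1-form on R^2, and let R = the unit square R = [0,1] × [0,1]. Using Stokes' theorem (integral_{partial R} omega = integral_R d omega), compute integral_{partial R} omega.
integral_(partial R) omega = -1

Stokes: integral_partial_R omega = integral_R d omega with d omega = (∂Q/∂x - ∂P/∂y) dx ∧ dy.
  ∂Q/∂x = 0
  ∂P/∂y = 2*y
  integrand = ∂Q/∂x - ∂P/∂y = -2*y.
Integrating over R: integral_0^1 integral_0^1 (-2*y) dx dy = -1.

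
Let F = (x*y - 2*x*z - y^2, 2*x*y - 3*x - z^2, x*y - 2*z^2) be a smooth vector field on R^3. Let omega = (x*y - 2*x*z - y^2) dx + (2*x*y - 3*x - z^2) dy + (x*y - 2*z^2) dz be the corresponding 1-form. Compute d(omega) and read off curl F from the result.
d(omega) = (x + 2*z) dy ∧ dz + (-2*x - y) dz ∧ dx + (-x + 4*y - 3) dx ∧ dy; curl F = (x + 2*z, -2*x - y, -x + 4*y - 3)

d omega = sum_{i<j} (∂f_j/∂x_i - ∂f_i/∂x_j) dx_i ∧ dx_j. Under the identification (dy ∧ dz, dz ∧ dx, dx ∧ dy) ↔ (e_x, e_y, e_z), the coefficients are exactly the components of curl F. Compute:
  ∂R/∂y - ∂Q/∂z = (x) - (-2*z) = x + 2*z
  ∂P/∂z - ∂R/∂x = (-2*x) - (y) = -2*x - y
  ∂Q/∂x - ∂P/∂y = (2*y - 3) - (x - 2*y) = -x + 4*y - 3.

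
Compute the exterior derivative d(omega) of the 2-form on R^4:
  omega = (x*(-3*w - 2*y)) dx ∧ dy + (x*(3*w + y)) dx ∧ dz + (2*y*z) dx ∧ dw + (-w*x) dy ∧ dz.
d(omega) = (-3*x - 2*z) dx ∧ dy ∧ dw + (-w - x) dx ∧ dy ∧ dz + (3*x - 2*y) dx ∧ dz ∧ dw + (-x) dy ∧ dz ∧ dw

For a 2-form omega = sum_{i<j} g_{ij} dx_i ∧ dx_j, the exterior derivative is
  d(omega) = sum_{i<j} d(g_{ij}) ∧ dx_i ∧ dx_j = sum_{i<j, k} (∂g_{ij}/∂x_k) dx_k ∧ dx_i ∧ dx_j.
Expand each term, using dx_k ∧ dx_i ∧ dx_j = sgn(permutation) dx_{(a)} ∧ dx_{(b)} ∧ dx_{(c)} with (a < b < c) sorted:
  d(x*(-3*w - 2*y)) includes (∂/∂w)(x*(-3*w - 2*y)) dw = (-3*x) dw, which multiplied by dx ∧ dy gives (-3*x) dx ∧ dy ∧ dw
  d(x*(3*w + y)) includes (∂/∂y)(x*(3*w + y)) dy = (x) dy, which multiplied by dx ∧ dz gives (-x) dx ∧ dy ∧ dz
  d(x*(3*w + y)) includes (∂/∂w)(x*(3*w + y)) dw = (3*x) dw, which multiplied by dx ∧ dz gives (3*x) dx ∧ dz ∧ dw
  d(2*y*z) includes (∂/∂y)(2*y*z) dy = (2*z) dy, which multiplied by dx ∧ dw gives (-2*z) dx ∧ dy ∧ dw
  d(2*y*z) includes (∂/∂z)(2*y*z) dz = (2*y) dz, which multiplied by dx ∧ dw gives (-2*y) dx ∧ dz ∧ dw
  d(-w*x) includes (∂/∂x)(-w*x) dx = (-w) dx, which multiplied by dy ∧ dz gives (-w) dx ∧ dy ∧ dz
  d(-w*x) includes (∂/∂w)(-w*x) dw = (-x) dw, which multiplied by dy ∧ dz gives (-x) dy ∧ dz ∧ dw
Collecting like 3-forms: d(omega) = (-3*x - 2*z) dx ∧ dy ∧ dw + (-w - x) dx ∧ dy ∧ dz + (3*x - 2*y) dx ∧ dz ∧ dw + (-x) dy ∧ dz ∧ dw.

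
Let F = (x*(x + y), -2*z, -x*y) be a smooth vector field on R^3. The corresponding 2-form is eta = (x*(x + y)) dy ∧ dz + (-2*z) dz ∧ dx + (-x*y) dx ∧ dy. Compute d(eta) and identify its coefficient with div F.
d(eta) = (2*x + y) dx ∧ dy ∧ dz; div F = 2*x + y

For a 2-form in R^3 of the form above, applying d gives a 3-form with coefficient ∂P/∂x + ∂Q/∂y + ∂R/∂z:
  ∂P/∂x = 2*x + y
  ∂Q/∂y = 0
  ∂R/∂z = 0
Sum = 2*x + y, which is exactly div F.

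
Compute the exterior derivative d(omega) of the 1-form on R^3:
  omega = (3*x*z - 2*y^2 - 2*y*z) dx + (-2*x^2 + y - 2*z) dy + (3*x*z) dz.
d(omega) = (-4*x + 4*y + 2*z) dx ∧ dy + (-3*x + 2*y + 3*z) dx ∧ dz + (2) dy ∧ dz

For a 1-form omega = sum_i f_i dx_i, the exterior derivative is
  d(omega) = sum_{i < j} (∂f_j/∂x_i - ∂f_i/∂x_j) dx_i ∧ dx_j.
  coefficient of dx ∧ dy: ∂f_2/∂x - ∂f_1/∂y = ∂(-2*x^2 + y - 2*z)/∂x - ∂(3*x*z - 2*y^2 - 2*y*z)/∂y = -4*x + 4*y + 2*z
  coefficient of dx ∧ dz: ∂f_3/∂x - ∂f_1/∂z = ∂(3*x*z)/∂x - ∂(3*x*z - 2*y^2 - 2*y*z)/∂z = -3*x + 2*y + 3*z
  coefficient of dy ∧ dz: ∂f_3/∂y - ∂f_2/∂z = ∂(3*x*z)/∂y - ∂(-2*x^2 + y - 2*z)/∂z = 2
Assembling: d(omega) = (-4*x + 4*y + 2*z) dx ∧ dy + (-3*x + 2*y + 3*z) dx ∧ dz + (2) dy ∧ dz.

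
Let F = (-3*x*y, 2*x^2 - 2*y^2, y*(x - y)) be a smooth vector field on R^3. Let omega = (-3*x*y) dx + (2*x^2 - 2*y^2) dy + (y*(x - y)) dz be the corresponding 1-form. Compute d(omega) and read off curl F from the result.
d(omega) = (x - 2*y) dy ∧ dz + (-y) dz ∧ dx + (7*x) dx ∧ dy; curl F = (x - 2*y, -y, 7*x)

d omega = sum_{i<j} (∂f_j/∂x_i - ∂f_i/∂x_j) dx_i ∧ dx_j. Under the identification (dy ∧ dz, dz ∧ dx, dx ∧ dy) ↔ (e_x, e_y, e_z), the coefficients are exactly the components of curl F. Compute:
  ∂R/∂y - ∂Q/∂z = (x - 2*y) - (0) = x - 2*y
  ∂P/∂z - ∂R/∂x = (0) - (y) = -y
  ∂Q/∂x - ∂P/∂y = (4*x) - (-3*x) = 7*x.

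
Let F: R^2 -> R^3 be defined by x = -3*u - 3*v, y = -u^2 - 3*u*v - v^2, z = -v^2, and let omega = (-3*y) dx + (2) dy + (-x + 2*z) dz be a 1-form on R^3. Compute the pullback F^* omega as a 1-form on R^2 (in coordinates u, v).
F^* omega = (-9*u^2 - 27*u*v - 4*u - 9*v^2 - 6*v) du + (-9*u^2 - 33*u*v - 6*u + 4*v^3 - 15*v^2 - 4*v) dv

Using F^*(f dg) = (f ∘ F) d(g ∘ F), substitute each coordinate x_i by F_i(u, v) in f_i, and replace dx_i by d F_i = (∂F_i/∂u) du + (∂F_i/∂v) dv.
  For the x component: f_1(F) = 3*u^2 + 9*u*v + 3*v^2; d F_1 = (-3) du + (-3) dv
  For the y component: f_2(F) = 2; d F_2 = (-2*u - 3*v) du + (-3*u - 2*v) dv
  For the z component: f_3(F) = 3*u - 2*v^2 + 3*v; d F_3 = (0) du + (-2*v) dv
Combining and collecting du, dv coefficients:
  coeff of du: -9*u^2 - 27*u*v - 4*u - 9*v^2 - 6*v
  coeff of dv: -9*u^2 - 33*u*v - 6*u + 4*v^3 - 15*v^2 - 4*v
F^* omega = (-9*u^2 - 27*u*v - 4*u - 9*v^2 - 6*v) du + (-9*u^2 - 33*u*v - 6*u + 4*v^3 - 15*v^2 - 4*v) dv.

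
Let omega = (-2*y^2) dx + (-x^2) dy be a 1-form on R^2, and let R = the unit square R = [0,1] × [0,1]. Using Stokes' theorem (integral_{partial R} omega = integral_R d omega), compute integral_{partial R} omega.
integral_(partial R) omega = 1

Stokes: integral_partial_R omega = integral_R d omega with d omega = (∂Q/∂x - ∂P/∂y) dx ∧ dy.
  ∂Q/∂x = -2*x
  ∂P/∂y = -4*y
  integrand = ∂Q/∂x - ∂P/∂y = -2*x + 4*y.
Integrating over R: integral_0^1 integral_0^1 (-2*x + 4*y) dx dy = 1.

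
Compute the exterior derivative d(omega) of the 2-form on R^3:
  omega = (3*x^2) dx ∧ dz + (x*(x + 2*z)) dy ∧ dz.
d(omega) = (2*x + 2*z) dx ∧ dy ∧ dz

For a 2-form omega = sum_{i<j} g_{ij} dx_i ∧ dx_j, the exterior derivative is
  d(omega) = sum_{i<j} d(g_{ij}) ∧ dx_i ∧ dx_j = sum_{i<j, k} (∂g_{ij}/∂x_k) dx_k ∧ dx_i ∧ dx_j.
Expand each term, using dx_k ∧ dx_i ∧ dx_j = sgn(permutation) dx_{(a)} ∧ dx_{(b)} ∧ dx_{(c)} with (a < b < c) sorted:
  d(x*(x + 2*z)) includes (∂/∂x)(x*(x + 2*z)) dx = (2*x + 2*z) dx, which multiplied by dy ∧ dz gives (2*x + 2*z) dx ∧ dy ∧ dz
Collecting like 3-forms: d(omega) = (2*x + 2*z) dx ∧ dy ∧ dz.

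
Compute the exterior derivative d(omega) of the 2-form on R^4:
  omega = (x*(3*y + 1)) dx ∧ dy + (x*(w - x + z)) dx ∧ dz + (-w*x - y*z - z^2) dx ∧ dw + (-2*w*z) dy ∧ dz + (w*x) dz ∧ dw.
d(omega) = (w + x + y + 2*z) dx ∧ dz ∧ dw + (z) dx ∧ dy ∧ dw + (-2*z) dy ∧ dz ∧ dw

For a 2-form omega = sum_{i<j} g_{ij} dx_i ∧ dx_j, the exterior derivative is
  d(omega) = sum_{i<j} d(g_{ij}) ∧ dx_i ∧ dx_j = sum_{i<j, k} (∂g_{ij}/∂x_k) dx_k ∧ dx_i ∧ dx_j.
Expand each term, using dx_k ∧ dx_i ∧ dx_j = sgn(permutation) dx_{(a)} ∧ dx_{(b)} ∧ dx_{(c)} with (a < b < c) sorted:
  d(x*(w - x + z)) includes (∂/∂w)(x*(w - x + z)) dw = (x) dw, which multiplied by dx ∧ dz gives (x) dx ∧ dz ∧ dw
  d(-w*x - y*z - z^2) includes (∂/∂y)(-w*x - y*z - z^2) dy = (-z) dy, which multiplied by dx ∧ dw gives (z) dx ∧ dy ∧ dw
  d(-w*x - y*z - z^2) includes (∂/∂z)(-w*x - y*z - z^2) dz = (-y - 2*z) dz, which multiplied by dx ∧ dw gives (y + 2*z) dx ∧ dz ∧ dw
  d(-2*w*z) includes (∂/∂w)(-2*w*z) dw = (-2*z) dw, which multiplied by dy ∧ dz gives (-2*z) dy ∧ dz ∧ dw
  d(w*x) includes (∂/∂x)(w*x) dx = (w) dx, which multiplied by dz ∧ dw gives (w) dx ∧ dz ∧ dw
Collecting like 3-forms: d(omega) = (w + x + y + 2*z) dx ∧ dz ∧ dw + (z) dx ∧ dy ∧ dw + (-2*z) dy ∧ dz ∧ dw.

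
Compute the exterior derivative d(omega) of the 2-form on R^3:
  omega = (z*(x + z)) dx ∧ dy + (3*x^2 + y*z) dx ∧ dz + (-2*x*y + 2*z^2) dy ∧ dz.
d(omega) = (x - 2*y + z) dx ∧ dy ∧ dz

For a 2-form omega = sum_{i<j} g_{ij} dx_i ∧ dx_j, the exterior derivative is
  d(omega) = sum_{i<j} d(g_{ij}) ∧ dx_i ∧ dx_j = sum_{i<j, k} (∂g_{ij}/∂x_k) dx_k ∧ dx_i ∧ dx_j.
Expand each term, using dx_k ∧ dx_i ∧ dx_j = sgn(permutation) dx_{(a)} ∧ dx_{(b)} ∧ dx_{(c)} with (a < b < c) sorted:
  d(z*(x + z)) includes (∂/∂z)(z*(x + z)) dz = (x + 2*z) dz, which multiplied by dx ∧ dy gives (x + 2*z) dx ∧ dy ∧ dz
  d(3*x^2 + y*z) includes (∂/∂y)(3*x^2 + y*z) dy = (z) dy, which multiplied by dx ∧ dz gives (-z) dx ∧ dy ∧ dz
  d(-2*x*y + 2*z^2) includes (∂/∂x)(-2*x*y + 2*z^2) dx = (-2*y) dx, which multiplied by dy ∧ dz gives (-2*y) dx ∧ dy ∧ dz
Collecting like 3-forms: d(omega) = (x - 2*y + z) dx ∧ dy ∧ dz.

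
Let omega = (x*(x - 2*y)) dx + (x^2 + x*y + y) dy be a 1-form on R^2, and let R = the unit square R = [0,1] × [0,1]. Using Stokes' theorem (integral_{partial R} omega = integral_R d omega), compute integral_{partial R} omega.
integral_(partial R) omega = 5/2

Stokes: integral_partial_R omega = integral_R d omega with d omega = (∂Q/∂x - ∂P/∂y) dx ∧ dy.
  ∂Q/∂x = 2*x + y
  ∂P/∂y = -2*x
  integrand = ∂Q/∂x - ∂P/∂y = 4*x + y.
Integrating over R: integral_0^1 integral_0^1 (4*x + y) dx dy = 5/2.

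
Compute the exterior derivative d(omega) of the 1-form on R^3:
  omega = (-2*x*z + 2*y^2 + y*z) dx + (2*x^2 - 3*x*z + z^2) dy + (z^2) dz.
d(omega) = (4*x - 4*y - 4*z) dx ∧ dy + (2*x - y) dx ∧ dz + (3*x - 2*z) dy ∧ dz

For a 1-form omega = sum_i f_i dx_i, the exterior derivative is
  d(omega) = sum_{i < j} (∂f_j/∂x_i - ∂f_i/∂x_j) dx_i ∧ dx_j.
  coefficient of dx ∧ dy: ∂f_2/∂x - ∂f_1/∂y = ∂(2*x^2 - 3*x*z + z^2)/∂x - ∂(-2*x*z + 2*y^2 + y*z)/∂y = 4*x - 4*y - 4*z
  coefficient of dx ∧ dz: ∂f_3/∂x - ∂f_1/∂z = ∂(z^2)/∂x - ∂(-2*x*z + 2*y^2 + y*z)/∂z = 2*x - y
  coefficient of dy ∧ dz: ∂f_3/∂y - ∂f_2/∂z = ∂(z^2)/∂y - ∂(2*x^2 - 3*x*z + z^2)/∂z = 3*x - 2*z
Assembling: d(omega) = (4*x - 4*y - 4*z) dx ∧ dy + (2*x - y) dx ∧ dz + (3*x - 2*z) dy ∧ dz.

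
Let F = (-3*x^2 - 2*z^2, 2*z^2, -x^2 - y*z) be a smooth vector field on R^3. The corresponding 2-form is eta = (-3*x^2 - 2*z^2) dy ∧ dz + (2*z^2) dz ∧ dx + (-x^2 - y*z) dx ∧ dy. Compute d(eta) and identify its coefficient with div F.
d(eta) = (-6*x - y) dx ∧ dy ∧ dz; div F = -6*x - y

For a 2-form in R^3 of the form above, applying d gives a 3-form with coefficient ∂P/∂x + ∂Q/∂y + ∂R/∂z:
  ∂P/∂x = -6*x
  ∂Q/∂y = 0
  ∂R/∂z = -y
Sum = -6*x - y, which is exactly div F.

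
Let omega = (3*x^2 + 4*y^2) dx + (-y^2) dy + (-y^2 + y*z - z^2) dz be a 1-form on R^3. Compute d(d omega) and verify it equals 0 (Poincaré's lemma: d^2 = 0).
d(d omega) = 0

Step 1: d omega = sum_{i<j} (∂f_j/∂x_i - ∂f_i/∂x_j) dx_i ∧ dx_j:
  coeff of dx ∧ dy: -8*y
  coeff of dx ∧ dz: 0
  coeff of dy ∧ dz: -2*y + z
Step 2: Apply d again to each 2-form coefficient. The only possible 3-form in R^3 is dx ∧ dy ∧ dz, with coefficient
  ∂(coeff of dy∧dz)/∂x - ∂(coeff of dx∧dz)/∂y + ∂(coeff of dx∧dy)/∂z
  = ∂/∂x (-2*y + z) - ∂/∂y (0) + ∂/∂z (-8*y).
Each of these terms simplifies to sums of mixed partials that cancel in pairs. The result is 0 (by equality of mixed partials for smooth functions — Schwarz / Clairaut).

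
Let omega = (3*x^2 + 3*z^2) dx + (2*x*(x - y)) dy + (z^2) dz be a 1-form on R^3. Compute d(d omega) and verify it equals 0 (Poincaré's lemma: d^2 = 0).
d(d omega) = 0

Step 1: d omega = sum_{i<j} (∂f_j/∂x_i - ∂f_i/∂x_j) dx_i ∧ dx_j:
  coeff of dx ∧ dy: 4*x - 2*y
  coeff of dx ∧ dz: -6*z
  coeff of dy ∧ dz: 0
Step 2: Apply d again to each 2-form coefficient. The only possible 3-form in R^3 is dx ∧ dy ∧ dz, with coefficient
  ∂(coeff of dy∧dz)/∂x - ∂(coeff of dx∧dz)/∂y + ∂(coeff of dx∧dy)/∂z
  = ∂/∂x (0) - ∂/∂y (-6*z) + ∂/∂z (4*x - 2*y).
Each of these terms simplifies to sums of mixed partials that cancel in pairs. The result is 0 (by equality of mixed partials for smooth functions — Schwarz / Clairaut).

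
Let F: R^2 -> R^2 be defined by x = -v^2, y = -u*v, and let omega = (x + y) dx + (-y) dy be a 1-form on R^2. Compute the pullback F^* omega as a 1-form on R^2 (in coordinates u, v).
F^* omega = (-u*v^2) du + (v*(-u^2 + 2*u*v + 2*v^2)) dv

Using F^*(f dg) = (f ∘ F) d(g ∘ F), substitute each coordinate x_i by F_i(u, v) in f_i, and replace dx_i by d F_i = (∂F_i/∂u) du + (∂F_i/∂v) dv.
  For the x component: f_1(F) = v*(-u - v); d F_1 = (0) du + (-2*v) dv
  For the y component: f_2(F) = u*v; d F_2 = (-v) du + (-u) dv
Combining and collecting du, dv coefficients:
  coeff of du: -u*v^2
  coeff of dv: v*(-u^2 + 2*u*v + 2*v^2)
F^* omega = (-u*v^2) du + (v*(-u^2 + 2*u*v + 2*v^2)) dv.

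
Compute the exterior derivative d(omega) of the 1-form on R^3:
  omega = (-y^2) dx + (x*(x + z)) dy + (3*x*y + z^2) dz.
d(omega) = (2*x + 2*y + z) dx ∧ dy + (3*y) dx ∧ dz + (2*x) dy ∧ dz

For a 1-form omega = sum_i f_i dx_i, the exterior derivative is
  d(omega) = sum_{i < j} (∂f_j/∂x_i - ∂f_i/∂x_j) dx_i ∧ dx_j.
  coefficient of dx ∧ dy: ∂f_2/∂x - ∂f_1/∂y = ∂(x*(x + z))/∂x - ∂(-y^2)/∂y = 2*x + 2*y + z
  coefficient of dx ∧ dz: ∂f_3/∂x - ∂f_1/∂z = ∂(3*x*y + z^2)/∂x - ∂(-y^2)/∂z = 3*y
  coefficient of dy ∧ dz: ∂f_3/∂y - ∂f_2/∂z = ∂(3*x*y + z^2)/∂y - ∂(x*(x + z))/∂z = 2*x
Assembling: d(omega) = (2*x + 2*y + z) dx ∧ dy + (3*y) dx ∧ dz + (2*x) dy ∧ dz.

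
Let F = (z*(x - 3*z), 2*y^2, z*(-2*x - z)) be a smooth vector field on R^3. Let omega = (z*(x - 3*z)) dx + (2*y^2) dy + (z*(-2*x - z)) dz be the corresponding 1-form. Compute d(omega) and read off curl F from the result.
d(omega) = (0) dy ∧ dz + (x - 4*z) dz ∧ dx + (0) dx ∧ dy; curl F = (0, x - 4*z, 0)

d omega = sum_{i<j} (∂f_j/∂x_i - ∂f_i/∂x_j) dx_i ∧ dx_j. Under the identification (dy ∧ dz, dz ∧ dx, dx ∧ dy) ↔ (e_x, e_y, e_z), the coefficients are exactly the components of curl F. Compute:
  ∂R/∂y - ∂Q/∂z = (0) - (0) = 0
  ∂P/∂z - ∂R/∂x = (x - 6*z) - (-2*z) = x - 4*z
  ∂Q/∂x - ∂P/∂y = (0) - (0) = 0.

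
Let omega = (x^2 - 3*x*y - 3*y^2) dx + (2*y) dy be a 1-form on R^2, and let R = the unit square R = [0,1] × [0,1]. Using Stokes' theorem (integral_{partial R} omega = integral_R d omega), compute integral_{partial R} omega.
integral_(partial R) omega = 9/2

Stokes: integral_partial_R omega = integral_R d omega with d omega = (∂Q/∂x - ∂P/∂y) dx ∧ dy.
  ∂Q/∂x = 0
  ∂P/∂y = -3*x - 6*y
  integrand = ∂Q/∂x - ∂P/∂y = 3*x + 6*y.
Integrating over R: integral_0^1 integral_0^1 (3*x + 6*y) dx dy = 9/2.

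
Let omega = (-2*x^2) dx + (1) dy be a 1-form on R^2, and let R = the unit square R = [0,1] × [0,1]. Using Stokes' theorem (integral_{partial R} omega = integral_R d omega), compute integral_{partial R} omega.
integral_(partial R) omega = 0

Stokes: integral_partial_R omega = integral_R d omega with d omega = (∂Q/∂x - ∂P/∂y) dx ∧ dy.
  ∂Q/∂x = 0
  ∂P/∂y = 0
  integrand = ∂Q/∂x - ∂P/∂y = 0.
Integrating over R: integral_0^1 integral_0^1 (0) dx dy = 0.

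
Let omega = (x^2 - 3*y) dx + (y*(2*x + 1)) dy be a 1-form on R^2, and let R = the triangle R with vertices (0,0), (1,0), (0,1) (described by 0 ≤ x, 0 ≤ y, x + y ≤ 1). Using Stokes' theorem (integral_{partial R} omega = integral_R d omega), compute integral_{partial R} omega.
integral_(partial R) omega = 11/6

Stokes: integral_partial_R omega = integral_R d omega with d omega = (∂Q/∂x - ∂P/∂y) dx ∧ dy.
  ∂Q/∂x = 2*y
  ∂P/∂y = -3
  integrand = ∂Q/∂x - ∂P/∂y = 2*y + 3.
Integrating over R: integral_0^1 integral_0^{1-x} (2*y + 3) dy dx = 11/6.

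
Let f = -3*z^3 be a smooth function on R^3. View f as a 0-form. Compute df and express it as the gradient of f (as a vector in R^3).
df = (0) dx + (0) dy + (-9*z^2) dz; grad f = (0, 0, -9*z^2)

For a 0-form f, d f = (∂f/∂x) dx + (∂f/∂y) dy + (∂f/∂z) dz. The components of the vector representation are exactly the entries of grad f in Cartesian coordinates:
  ∂f/∂x = 0
  ∂f/∂y = 0
  ∂f/∂z = -9*z^2.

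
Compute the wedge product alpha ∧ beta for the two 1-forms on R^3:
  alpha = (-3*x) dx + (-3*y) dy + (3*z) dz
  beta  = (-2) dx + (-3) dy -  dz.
alpha ∧ beta = (9*x - 6*y) dx ∧ dy + (3*x + 6*z) dx ∧ dz + (3*y + 9*z) dy ∧ dz

Distribute the wedge, using dx_i ∧ dx_j = -dx_j ∧ dx_i and dx_i ∧ dx_i = 0. For each pair (i, j) with i < j, the coefficient of dx_i ∧ dx_j in alpha ∧ beta is (alpha_i * beta_j - alpha_j * beta_i). Collecting: alpha ∧ beta = (9*x - 6*y) dx ∧ dy + (3*x + 6*z) dx ∧ dz + (3*y + 9*z) dy ∧ dz.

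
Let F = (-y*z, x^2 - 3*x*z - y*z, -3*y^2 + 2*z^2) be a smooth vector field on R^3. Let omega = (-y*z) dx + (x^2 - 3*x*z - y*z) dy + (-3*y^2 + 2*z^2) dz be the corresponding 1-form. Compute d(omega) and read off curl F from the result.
d(omega) = (3*x - 5*y) dy ∧ dz + (-y) dz ∧ dx + (2*x - 2*z) dx ∧ dy; curl F = (3*x - 5*y, -y, 2*x - 2*z)

d omega = sum_{i<j} (∂f_j/∂x_i - ∂f_i/∂x_j) dx_i ∧ dx_j. Under the identification (dy ∧ dz, dz ∧ dx, dx ∧ dy) ↔ (e_x, e_y, e_z), the coefficients are exactly the components of curl F. Compute:
  ∂R/∂y - ∂Q/∂z = (-6*y) - (-3*x - y) = 3*x - 5*y
  ∂P/∂z - ∂R/∂x = (-y) - (0) = -y
  ∂Q/∂x - ∂P/∂y = (2*x - 3*z) - (-z) = 2*x - 2*z.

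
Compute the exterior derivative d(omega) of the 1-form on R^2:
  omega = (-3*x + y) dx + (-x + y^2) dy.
d(omega) = (-2) dx ∧ dy

For a 1-form omega = sum_i f_i dx_i, the exterior derivative is
  d(omega) = sum_{i < j} (∂f_j/∂x_i - ∂f_i/∂x_j) dx_i ∧ dx_j.
  coefficient of dx ∧ dy: ∂f_2/∂x - ∂f_1/∂y = ∂(-x + y^2)/∂x - ∂(-3*x + y)/∂y = -2
Assembling: d(omega) = (-2) dx ∧ dy.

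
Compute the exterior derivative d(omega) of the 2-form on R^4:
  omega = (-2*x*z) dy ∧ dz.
d(omega) = (-2*z) dx ∧ dy ∧ dz

For a 2-form omega = sum_{i<j} g_{ij} dx_i ∧ dx_j, the exterior derivative is
  d(omega) = sum_{i<j} d(g_{ij}) ∧ dx_i ∧ dx_j = sum_{i<j, k} (∂g_{ij}/∂x_k) dx_k ∧ dx_i ∧ dx_j.
Expand each term, using dx_k ∧ dx_i ∧ dx_j = sgn(permutation) dx_{(a)} ∧ dx_{(b)} ∧ dx_{(c)} with (a < b < c) sorted:
  d(-2*x*z) includes (∂/∂x)(-2*x*z) dx = (-2*z) dx, which multiplied by dy ∧ dz gives (-2*z) dx ∧ dy ∧ dz
Collecting like 3-forms: d(omega) = (-2*z) dx ∧ dy ∧ dz.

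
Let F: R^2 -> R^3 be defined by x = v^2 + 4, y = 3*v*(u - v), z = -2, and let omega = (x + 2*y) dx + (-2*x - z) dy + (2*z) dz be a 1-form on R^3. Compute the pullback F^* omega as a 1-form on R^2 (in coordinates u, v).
F^* omega = (6*v*(-v^2 - 3)) du + (6*u*v^2 - 18*u + 2*v^3 + 44*v) dv

Using F^*(f dg) = (f ∘ F) d(g ∘ F), substitute each coordinate x_i by F_i(u, v) in f_i, and replace dx_i by d F_i = (∂F_i/∂u) du + (∂F_i/∂v) dv.
  For the x component: f_1(F) = 6*u*v - 5*v^2 + 4; d F_1 = (0) du + (2*v) dv
  For the y component: f_2(F) = -2*v^2 - 6; d F_2 = (3*v) du + (3*u - 6*v) dv
  For the z component: f_3(F) = -4; d F_3 = (0) du + (0) dv
Combining and collecting du, dv coefficients:
  coeff of du: 6*v*(-v^2 - 3)
  coeff of dv: 6*u*v^2 - 18*u + 2*v^3 + 44*v
F^* omega = (6*v*(-v^2 - 3)) du + (6*u*v^2 - 18*u + 2*v^3 + 44*v) dv.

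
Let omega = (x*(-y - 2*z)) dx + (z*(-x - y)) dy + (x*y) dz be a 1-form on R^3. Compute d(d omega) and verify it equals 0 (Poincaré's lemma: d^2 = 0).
d(d omega) = 0

Step 1: d omega = sum_{i<j} (∂f_j/∂x_i - ∂f_i/∂x_j) dx_i ∧ dx_j:
  coeff of dx ∧ dy: x - z
  coeff of dx ∧ dz: 2*x + y
  coeff of dy ∧ dz: 2*x + y
Step 2: Apply d again to each 2-form coefficient. The only possible 3-form in R^3 is dx ∧ dy ∧ dz, with coefficient
  ∂(coeff of dy∧dz)/∂x - ∂(coeff of dx∧dz)/∂y + ∂(coeff of dx∧dy)/∂z
  = ∂/∂x (2*x + y) - ∂/∂y (2*x + y) + ∂/∂z (x - z).
Each of these terms simplifies to sums of mixed partials that cancel in pairs. The result is 0 (by equality of mixed partials for smooth functions — Schwarz / Clairaut).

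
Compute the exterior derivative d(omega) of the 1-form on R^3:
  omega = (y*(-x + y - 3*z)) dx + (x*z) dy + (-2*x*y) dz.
d(omega) = (x - 2*y + 4*z) dx ∧ dy + (y) dx ∧ dz + (-3*x) dy ∧ dz

For a 1-form omega = sum_i f_i dx_i, the exterior derivative is
  d(omega) = sum_{i < j} (∂f_j/∂x_i - ∂f_i/∂x_j) dx_i ∧ dx_j.
  coefficient of dx ∧ dy: ∂f_2/∂x - ∂f_1/∂y = ∂(x*z)/∂x - ∂(y*(-x + y - 3*z))/∂y = x - 2*y + 4*z
  coefficient of dx ∧ dz: ∂f_3/∂x - ∂f_1/∂z = ∂(-2*x*y)/∂x - ∂(y*(-x + y - 3*z))/∂z = y
  coefficient of dy ∧ dz: ∂f_3/∂y - ∂f_2/∂z = ∂(-2*x*y)/∂y - ∂(x*z)/∂z = -3*x
Assembling: d(omega) = (x - 2*y + 4*z) dx ∧ dy + (y) dx ∧ dz + (-3*x) dy ∧ dz.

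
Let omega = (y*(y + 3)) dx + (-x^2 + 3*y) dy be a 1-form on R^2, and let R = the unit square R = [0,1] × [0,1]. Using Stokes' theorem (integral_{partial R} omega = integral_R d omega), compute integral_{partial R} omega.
integral_(partial R) omega = -5

Stokes: integral_partial_R omega = integral_R d omega with d omega = (∂Q/∂x - ∂P/∂y) dx ∧ dy.
  ∂Q/∂x = -2*x
  ∂P/∂y = 2*y + 3
  integrand = ∂Q/∂x - ∂P/∂y = -2*x - 2*y - 3.
Integrating over R: integral_0^1 integral_0^1 (-2*x - 2*y - 3) dx dy = -5.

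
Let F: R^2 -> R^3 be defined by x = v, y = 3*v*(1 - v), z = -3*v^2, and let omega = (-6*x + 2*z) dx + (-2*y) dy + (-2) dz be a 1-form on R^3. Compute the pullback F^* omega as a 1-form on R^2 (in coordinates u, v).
F^* omega = (12*v*(-3*v^2 + 4*v - 1)) dv

Using F^*(f dg) = (f ∘ F) d(g ∘ F), substitute each coordinate x_i by F_i(u, v) in f_i, and replace dx_i by d F_i = (∂F_i/∂u) du + (∂F_i/∂v) dv.
  For the x component: f_1(F) = 6*v*(-v - 1); d F_1 = (0) du + (1) dv
  For the y component: f_2(F) = 6*v*(v - 1); d F_2 = (0) du + (3 - 6*v) dv
  For the z component: f_3(F) = -2; d F_3 = (0) du + (-6*v) dv
Combining and collecting du, dv coefficients:
  coeff of du: 0
  coeff of dv: 12*v*(-3*v^2 + 4*v - 1)
F^* omega = (12*v*(-3*v^2 + 4*v - 1)) dv.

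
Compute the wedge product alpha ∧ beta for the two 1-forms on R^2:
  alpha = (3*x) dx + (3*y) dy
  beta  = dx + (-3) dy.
alpha ∧ beta = (-9*x - 3*y) dx ∧ dy

Distribute the wedge, using dx_i ∧ dx_j = -dx_j ∧ dx_i and dx_i ∧ dx_i = 0. For each pair (i, j) with i < j, the coefficient of dx_i ∧ dx_j in alpha ∧ beta is (alpha_i * beta_j - alpha_j * beta_i). Collecting: alpha ∧ beta = (-9*x - 3*y) dx ∧ dy.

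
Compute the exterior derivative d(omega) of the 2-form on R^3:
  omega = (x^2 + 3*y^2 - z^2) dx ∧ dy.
d(omega) = (-2*z) dx ∧ dy ∧ dz

For a 2-form omega = sum_{i<j} g_{ij} dx_i ∧ dx_j, the exterior derivative is
  d(omega) = sum_{i<j} d(g_{ij}) ∧ dx_i ∧ dx_j = sum_{i<j, k} (∂g_{ij}/∂x_k) dx_k ∧ dx_i ∧ dx_j.
Expand each term, using dx_k ∧ dx_i ∧ dx_j = sgn(permutation) dx_{(a)} ∧ dx_{(b)} ∧ dx_{(c)} with (a < b < c) sorted:
  d(x^2 + 3*y^2 - z^2) includes (∂/∂z)(x^2 + 3*y^2 - z^2) dz = (-2*z) dz, which multiplied by dx ∧ dy gives (-2*z) dx ∧ dy ∧ dz
Collecting like 3-forms: d(omega) = (-2*z) dx ∧ dy ∧ dz.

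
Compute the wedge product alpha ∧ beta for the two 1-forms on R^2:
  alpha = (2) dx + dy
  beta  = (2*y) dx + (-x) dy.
alpha ∧ beta = (-2*x - 2*y) dx ∧ dy

Distribute the wedge, using dx_i ∧ dx_j = -dx_j ∧ dx_i and dx_i ∧ dx_i = 0. For each pair (i, j) with i < j, the coefficient of dx_i ∧ dx_j in alpha ∧ beta is (alpha_i * beta_j - alpha_j * beta_i). Collecting: alpha ∧ beta = (-2*x - 2*y) dx ∧ dy.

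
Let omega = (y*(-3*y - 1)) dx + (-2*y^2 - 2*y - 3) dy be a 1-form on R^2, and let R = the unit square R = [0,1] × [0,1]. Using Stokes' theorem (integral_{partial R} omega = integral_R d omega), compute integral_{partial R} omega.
integral_(partial R) omega = 4

Stokes: integral_partial_R omega = integral_R d omega with d omega = (∂Q/∂x - ∂P/∂y) dx ∧ dy.
  ∂Q/∂x = 0
  ∂P/∂y = -6*y - 1
  integrand = ∂Q/∂x - ∂P/∂y = 6*y + 1.
Integrating over R: integral_0^1 integral_0^1 (6*y + 1) dx dy = 4.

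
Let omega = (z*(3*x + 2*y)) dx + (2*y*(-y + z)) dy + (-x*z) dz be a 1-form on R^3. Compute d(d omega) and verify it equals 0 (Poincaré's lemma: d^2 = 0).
d(d omega) = 0

Step 1: d omega = sum_{i<j} (∂f_j/∂x_i - ∂f_i/∂x_j) dx_i ∧ dx_j:
  coeff of dx ∧ dy: -2*z
  coeff of dx ∧ dz: -3*x - 2*y - z
  coeff of dy ∧ dz: -2*y
Step 2: Apply d again to each 2-form coefficient. The only possible 3-form in R^3 is dx ∧ dy ∧ dz, with coefficient
  ∂(coeff of dy∧dz)/∂x - ∂(coeff of dx∧dz)/∂y + ∂(coeff of dx∧dy)/∂z
  = ∂/∂x (-2*y) - ∂/∂y (-3*x - 2*y - z) + ∂/∂z (-2*z).
Each of these terms simplifies to sums of mixed partials that cancel in pairs. The result is 0 (by equality of mixed partials for smooth functions — Schwarz / Clairaut).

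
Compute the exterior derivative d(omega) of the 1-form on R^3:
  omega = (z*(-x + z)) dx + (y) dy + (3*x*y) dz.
d(omega) = (x + 3*y - 2*z) dx ∧ dz + (3*x) dy ∧ dz

For a 1-form omega = sum_i f_i dx_i, the exterior derivative is
  d(omega) = sum_{i < j} (∂f_j/∂x_i - ∂f_i/∂x_j) dx_i ∧ dx_j.
  coefficient of dx ∧ dz: ∂f_3/∂x - ∂f_1/∂z = ∂(3*x*y)/∂x - ∂(z*(-x + z))/∂z = x + 3*y - 2*z
  coefficient of dy ∧ dz: ∂f_3/∂y - ∂f_2/∂z = ∂(3*x*y)/∂y - ∂(y)/∂z = 3*x
Assembling: d(omega) = (x + 3*y - 2*z) dx ∧ dz + (3*x) dy ∧ dz.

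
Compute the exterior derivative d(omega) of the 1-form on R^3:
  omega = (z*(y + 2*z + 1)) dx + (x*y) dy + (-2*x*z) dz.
d(omega) = (y - z) dx ∧ dy + (-y - 6*z - 1) dx ∧ dz

For a 1-form omega = sum_i f_i dx_i, the exterior derivative is
  d(omega) = sum_{i < j} (∂f_j/∂x_i - ∂f_i/∂x_j) dx_i ∧ dx_j.
  coefficient of dx ∧ dy: ∂f_2/∂x - ∂f_1/∂y = ∂(x*y)/∂x - ∂(z*(y + 2*z + 1))/∂y = y - z
  coefficient of dx ∧ dz: ∂f_3/∂x - ∂f_1/∂z = ∂(-2*x*z)/∂x - ∂(z*(y + 2*z + 1))/∂z = -y - 6*z - 1
Assembling: d(omega) = (y - z) dx ∧ dy + (-y - 6*z - 1) dx ∧ dz.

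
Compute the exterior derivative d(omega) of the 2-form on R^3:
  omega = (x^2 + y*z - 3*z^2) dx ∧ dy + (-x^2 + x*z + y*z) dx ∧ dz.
d(omega) = (y - 7*z) dx ∧ dy ∧ dz

For a 2-form omega = sum_{i<j} g_{ij} dx_i ∧ dx_j, the exterior derivative is
  d(omega) = sum_{i<j} d(g_{ij}) ∧ dx_i ∧ dx_j = sum_{i<j, k} (∂g_{ij}/∂x_k) dx_k ∧ dx_i ∧ dx_j.
Expand each term, using dx_k ∧ dx_i ∧ dx_j = sgn(permutation) dx_{(a)} ∧ dx_{(b)} ∧ dx_{(c)} with (a < b < c) sorted:
  d(x^2 + y*z - 3*z^2) includes (∂/∂z)(x^2 + y*z - 3*z^2) dz = (y - 6*z) dz, which multiplied by dx ∧ dy gives (y - 6*z) dx ∧ dy ∧ dz
  d(-x^2 + x*z + y*z) includes (∂/∂y)(-x^2 + x*z + y*z) dy = (z) dy, which multiplied by dx ∧ dz gives (-z) dx ∧ dy ∧ dz
Collecting like 3-forms: d(omega) = (y - 7*z) dx ∧ dy ∧ dz.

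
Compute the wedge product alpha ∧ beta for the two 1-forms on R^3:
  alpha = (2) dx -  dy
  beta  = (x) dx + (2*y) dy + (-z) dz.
alpha ∧ beta = (x + 4*y) dx ∧ dy + (-2*z) dx ∧ dz + (z) dy ∧ dz

Distribute the wedge, using dx_i ∧ dx_j = -dx_j ∧ dx_i and dx_i ∧ dx_i = 0. For each pair (i, j) with i < j, the coefficient of dx_i ∧ dx_j in alpha ∧ beta is (alpha_i * beta_j - alpha_j * beta_i). Collecting: alpha ∧ beta = (x + 4*y) dx ∧ dy + (-2*z) dx ∧ dz + (z) dy ∧ dz.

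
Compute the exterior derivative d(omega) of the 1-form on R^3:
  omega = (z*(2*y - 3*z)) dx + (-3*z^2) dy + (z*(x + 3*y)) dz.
d(omega) = (-2*z) dx ∧ dy + (-2*y + 7*z) dx ∧ dz + (9*z) dy ∧ dz

For a 1-form omega = sum_i f_i dx_i, the exterior derivative is
  d(omega) = sum_{i < j} (∂f_j/∂x_i - ∂f_i/∂x_j) dx_i ∧ dx_j.
  coefficient of dx ∧ dy: ∂f_2/∂x - ∂f_1/∂y = ∂(-3*z^2)/∂x - ∂(z*(2*y - 3*z))/∂y = -2*z
  coefficient of dx ∧ dz: ∂f_3/∂x - ∂f_1/∂z = ∂(z*(x + 3*y))/∂x - ∂(z*(2*y - 3*z))/∂z = -2*y + 7*z
  coefficient of dy ∧ dz: ∂f_3/∂y - ∂f_2/∂z = ∂(z*(x + 3*y))/∂y - ∂(-3*z^2)/∂z = 9*z
Assembling: d(omega) = (-2*z) dx ∧ dy + (-2*y + 7*z) dx ∧ dz + (9*z) dy ∧ dz.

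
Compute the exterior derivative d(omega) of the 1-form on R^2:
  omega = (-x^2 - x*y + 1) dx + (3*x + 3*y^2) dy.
d(omega) = (x + 3) dx ∧ dy

For a 1-form omega = sum_i f_i dx_i, the exterior derivative is
  d(omega) = sum_{i < j} (∂f_j/∂x_i - ∂f_i/∂x_j) dx_i ∧ dx_j.
  coefficient of dx ∧ dy: ∂f_2/∂x - ∂f_1/∂y = ∂(3*x + 3*y^2)/∂x - ∂(-x^2 - x*y + 1)/∂y = x + 3
Assembling: d(omega) = (x + 3) dx ∧ dy.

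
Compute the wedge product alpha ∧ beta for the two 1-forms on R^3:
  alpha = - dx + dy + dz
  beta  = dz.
alpha ∧ beta = (-1) dx ∧ dz + (1) dy ∧ dz

Distribute the wedge, using dx_i ∧ dx_j = -dx_j ∧ dx_i and dx_i ∧ dx_i = 0. For each pair (i, j) with i < j, the coefficient of dx_i ∧ dx_j in alpha ∧ beta is (alpha_i * beta_j - alpha_j * beta_i). Collecting: alpha ∧ beta = (-1) dx ∧ dz + (1) dy ∧ dz.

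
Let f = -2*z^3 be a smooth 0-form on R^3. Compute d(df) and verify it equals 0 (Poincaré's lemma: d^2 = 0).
d(df) = 0

Step 1: df = sum_i (∂f/∂x_i) dx_i = (0) dx + (0) dy + (-6*z^2) dz.
Step 2: Apply d again. Using the 1-form formula, the coefficient of dx ∧ dy in d(df) is ∂^2 f/∂x ∂y - ∂^2 f/∂y ∂x = (0) - (0) = 0 (equality of mixed partials for smooth f).
Similarly for dx ∧ dz and dy ∧ dz — all coefficients vanish. So d(df) = 0.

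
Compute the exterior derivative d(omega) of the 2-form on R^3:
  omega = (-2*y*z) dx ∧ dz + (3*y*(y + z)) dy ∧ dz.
d(omega) = (2*z) dx ∧ dy ∧ dz

For a 2-form omega = sum_{i<j} g_{ij} dx_i ∧ dx_j, the exterior derivative is
  d(omega) = sum_{i<j} d(g_{ij}) ∧ dx_i ∧ dx_j = sum_{i<j, k} (∂g_{ij}/∂x_k) dx_k ∧ dx_i ∧ dx_j.
Expand each term, using dx_k ∧ dx_i ∧ dx_j = sgn(permutation) dx_{(a)} ∧ dx_{(b)} ∧ dx_{(c)} with (a < b < c) sorted:
  d(-2*y*z) includes (∂/∂y)(-2*y*z) dy = (-2*z) dy, which multiplied by dx ∧ dz gives (2*z) dx ∧ dy ∧ dz
Collecting like 3-forms: d(omega) = (2*z) dx ∧ dy ∧ dz.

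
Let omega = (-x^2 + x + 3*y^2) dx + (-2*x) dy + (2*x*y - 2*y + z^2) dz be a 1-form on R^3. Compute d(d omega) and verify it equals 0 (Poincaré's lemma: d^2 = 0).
d(d omega) = 0

Step 1: d omega = sum_{i<j} (∂f_j/∂x_i - ∂f_i/∂x_j) dx_i ∧ dx_j:
  coeff of dx ∧ dy: -6*y - 2
  coeff of dx ∧ dz: 2*y
  coeff of dy ∧ dz: 2*x - 2
Step 2: Apply d again to each 2-form coefficient. The only possible 3-form in R^3 is dx ∧ dy ∧ dz, with coefficient
  ∂(coeff of dy∧dz)/∂x - ∂(coeff of dx∧dz)/∂y + ∂(coeff of dx∧dy)/∂z
  = ∂/∂x (2*x - 2) - ∂/∂y (2*y) + ∂/∂z (-6*y - 2).
Each of these terms simplifies to sums of mixed partials that cancel in pairs. The result is 0 (by equality of mixed partials for smooth functions — Schwarz / Clairaut).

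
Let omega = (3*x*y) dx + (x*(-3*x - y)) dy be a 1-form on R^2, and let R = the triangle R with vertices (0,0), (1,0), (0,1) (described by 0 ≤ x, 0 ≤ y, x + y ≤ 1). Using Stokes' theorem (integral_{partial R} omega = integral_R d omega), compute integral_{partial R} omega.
integral_(partial R) omega = -5/3

Stokes: integral_partial_R omega = integral_R d omega with d omega = (∂Q/∂x - ∂P/∂y) dx ∧ dy.
  ∂Q/∂x = -6*x - y
  ∂P/∂y = 3*x
  integrand = ∂Q/∂x - ∂P/∂y = -9*x - y.
Integrating over R: integral_0^1 integral_0^{1-x} (-9*x - y) dy dx = -5/3.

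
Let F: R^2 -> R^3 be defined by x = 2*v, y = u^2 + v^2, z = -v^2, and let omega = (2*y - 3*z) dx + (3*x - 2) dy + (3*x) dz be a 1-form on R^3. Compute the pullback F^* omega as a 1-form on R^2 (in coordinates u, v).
F^* omega = (4*u*(3*v - 1)) du + (4*u^2 + 10*v^2 - 4*v) dv

Using F^*(f dg) = (f ∘ F) d(g ∘ F), substitute each coordinate x_i by F_i(u, v) in f_i, and replace dx_i by d F_i = (∂F_i/∂u) du + (∂F_i/∂v) dv.
  For the x component: f_1(F) = 2*u^2 + 5*v^2; d F_1 = (0) du + (2) dv
  For the y component: f_2(F) = 6*v - 2; d F_2 = (2*u) du + (2*v) dv
  For the z component: f_3(F) = 6*v; d F_3 = (0) du + (-2*v) dv
Combining and collecting du, dv coefficients:
  coeff of du: 4*u*(3*v - 1)
  coeff of dv: 4*u^2 + 10*v^2 - 4*v
F^* omega = (4*u*(3*v - 1)) du + (4*u^2 + 10*v^2 - 4*v) dv.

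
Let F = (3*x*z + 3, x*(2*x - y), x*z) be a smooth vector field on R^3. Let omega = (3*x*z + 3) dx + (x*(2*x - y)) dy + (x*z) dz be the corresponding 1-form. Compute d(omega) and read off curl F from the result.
d(omega) = (0) dy ∧ dz + (3*x - z) dz ∧ dx + (4*x - y) dx ∧ dy; curl F = (0, 3*x - z, 4*x - y)

d omega = sum_{i<j} (∂f_j/∂x_i - ∂f_i/∂x_j) dx_i ∧ dx_j. Under the identification (dy ∧ dz, dz ∧ dx, dx ∧ dy) ↔ (e_x, e_y, e_z), the coefficients are exactly the components of curl F. Compute:
  ∂R/∂y - ∂Q/∂z = (0) - (0) = 0
  ∂P/∂z - ∂R/∂x = (3*x) - (z) = 3*x - z
  ∂Q/∂x - ∂P/∂y = (4*x - y) - (0) = 4*x - y.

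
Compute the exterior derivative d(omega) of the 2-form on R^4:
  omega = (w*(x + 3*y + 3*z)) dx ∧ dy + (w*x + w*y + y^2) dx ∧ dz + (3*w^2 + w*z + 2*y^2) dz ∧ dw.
d(omega) = (2*w - 2*y) dx ∧ dy ∧ dz + (x + 3*y + 3*z) dx ∧ dy ∧ dw + (x + y) dx ∧ dz ∧ dw + (4*y) dy ∧ dz ∧ dw

For a 2-form omega = sum_{i<j} g_{ij} dx_i ∧ dx_j, the exterior derivative is
  d(omega) = sum_{i<j} d(g_{ij}) ∧ dx_i ∧ dx_j = sum_{i<j, k} (∂g_{ij}/∂x_k) dx_k ∧ dx_i ∧ dx_j.
Expand each term, using dx_k ∧ dx_i ∧ dx_j = sgn(permutation) dx_{(a)} ∧ dx_{(b)} ∧ dx_{(c)} with (a < b < c) sorted:
  d(w*(x + 3*y + 3*z)) includes (∂/∂z)(w*(x + 3*y + 3*z)) dz = (3*w) dz, which multiplied by dx ∧ dy gives (3*w) dx ∧ dy ∧ dz
  d(w*(x + 3*y + 3*z)) includes (∂/∂w)(w*(x + 3*y + 3*z)) dw = (x + 3*y + 3*z) dw, which multiplied by dx ∧ dy gives (x + 3*y + 3*z) dx ∧ dy ∧ dw
  d(w*x + w*y + y^2) includes (∂/∂y)(w*x + w*y + y^2) dy = (w + 2*y) dy, which multiplied by dx ∧ dz gives (-w - 2*y) dx ∧ dy ∧ dz
  d(w*x + w*y + y^2) includes (∂/∂w)(w*x + w*y + y^2) dw = (x + y) dw, which multiplied by dx ∧ dz gives (x + y) dx ∧ dz ∧ dw
  d(3*w^2 + w*z + 2*y^2) includes (∂/∂y)(3*w^2 + w*z + 2*y^2) dy = (4*y) dy, which multiplied by dz ∧ dw gives (4*y) dy ∧ dz ∧ dw
Collecting like 3-forms: d(omega) = (2*w - 2*y) dx ∧ dy ∧ dz + (x + 3*y + 3*z) dx ∧ dy ∧ dw + (x + y) dx ∧ dz ∧ dw + (4*y) dy ∧ dz ∧ dw.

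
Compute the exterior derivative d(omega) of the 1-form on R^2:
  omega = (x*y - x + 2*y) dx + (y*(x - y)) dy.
d(omega) = (-x + y - 2) dx ∧ dy

For a 1-form omega = sum_i f_i dx_i, the exterior derivative is
  d(omega) = sum_{i < j} (∂f_j/∂x_i - ∂f_i/∂x_j) dx_i ∧ dx_j.
  coefficient of dx ∧ dy: ∂f_2/∂x - ∂f_1/∂y = ∂(y*(x - y))/∂x - ∂(x*y - x + 2*y)/∂y = -x + y - 2
Assembling: d(omega) = (-x + y - 2) dx ∧ dy.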